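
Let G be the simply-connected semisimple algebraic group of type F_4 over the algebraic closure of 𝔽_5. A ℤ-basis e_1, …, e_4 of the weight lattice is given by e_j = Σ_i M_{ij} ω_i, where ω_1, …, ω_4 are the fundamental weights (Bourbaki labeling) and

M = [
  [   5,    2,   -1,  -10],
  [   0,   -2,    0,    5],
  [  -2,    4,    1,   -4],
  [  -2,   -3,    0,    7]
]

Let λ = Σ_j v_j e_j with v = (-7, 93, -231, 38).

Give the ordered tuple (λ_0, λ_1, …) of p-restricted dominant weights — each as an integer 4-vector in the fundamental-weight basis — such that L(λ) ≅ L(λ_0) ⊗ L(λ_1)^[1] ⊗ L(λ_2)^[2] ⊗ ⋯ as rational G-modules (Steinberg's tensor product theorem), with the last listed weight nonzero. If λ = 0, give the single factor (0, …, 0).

Change of basis e → ω: c = M·v where v = (-7, 93, -231, 38):
  c_1 = (5)·(-7) + 2·93 + (-1)·(-231) + (-10)·(38) = 2
  c_2 = (0)·(-7) + (-2)·(93) + (0)·(-231) + 5·38 = 4
  c_3 = (-2)·(-7) + 4·93 + (1)·(-231) + (-4)·(38) = 3
  c_4 = (-2)·(-7) + (-3)·(93) + (0)·(-231) + 7·38 = 1
Base-5 expansion of each c_i:
  c_1 = 2 = 2·5^0
  c_2 = 4 = 4·5^0
  c_3 = 3 = 3·5^0
  c_4 = 1 = 1·5^0
Factor λ_0 = (2, 4, 3, 1)

((2, 4, 3, 1),)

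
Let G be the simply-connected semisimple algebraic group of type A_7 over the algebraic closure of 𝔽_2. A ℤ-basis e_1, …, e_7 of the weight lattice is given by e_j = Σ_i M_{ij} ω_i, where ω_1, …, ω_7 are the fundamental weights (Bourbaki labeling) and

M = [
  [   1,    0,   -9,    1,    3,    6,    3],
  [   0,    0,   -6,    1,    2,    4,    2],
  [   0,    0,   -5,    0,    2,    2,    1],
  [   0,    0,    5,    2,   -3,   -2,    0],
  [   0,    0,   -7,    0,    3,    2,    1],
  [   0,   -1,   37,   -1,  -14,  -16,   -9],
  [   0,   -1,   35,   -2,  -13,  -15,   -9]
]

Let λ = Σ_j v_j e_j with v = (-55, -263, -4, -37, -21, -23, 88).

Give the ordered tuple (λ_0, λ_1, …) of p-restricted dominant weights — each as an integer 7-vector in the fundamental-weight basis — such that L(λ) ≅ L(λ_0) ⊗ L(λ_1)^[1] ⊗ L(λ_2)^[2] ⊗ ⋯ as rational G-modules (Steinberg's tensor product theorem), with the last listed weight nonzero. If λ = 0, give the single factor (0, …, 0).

Converting to the ω-basis (c_i = row i of M dotted with v = (-55, -263, -4, -37, -21, -23, 88)):
  c_1 = 1*-55 + 0*-263 + -9*-4 + 1*-37 + 3*-21 + 6*-23 + 3*88 = 7
  c_2 = 0*-55 + 0*-263 + -6*-4 + 1*-37 + 2*-21 + 4*-23 + 2*88 = 29
  c_3 = 0*-55 + 0*-263 + -5*-4 + 0*-37 + 2*-21 + 2*-23 + 1*88 = 20
  c_4 = 0*-55 + 0*-263 + 5*-4 + 2*-37 + -3*-21 + -2*-23 + 0*88 = 15
  c_5 = 0*-55 + 0*-263 + -7*-4 + 0*-37 + 3*-21 + 2*-23 + 1*88 = 7
  c_6 = 0*-55 + -1*-263 + 37*-4 + -1*-37 + -14*-21 + -16*-23 + -9*88 = 22
  c_7 = 0*-55 + -1*-263 + 35*-4 + -2*-37 + -13*-21 + -15*-23 + -9*88 = 23
Writing each c_i in base p = 2:
  c_1 = 7 = 1·2^0 + 1·2^1 + 1·2^2
  c_2 = 29 = 1·2^0 + 0·2^1 + 1·2^2 + 1·2^3 + 1·2^4
  c_3 = 20 = 0·2^0 + 0·2^1 + 1·2^2 + 0·2^3 + 1·2^4
  c_4 = 15 = 1·2^0 + 1·2^1 + 1·2^2 + 1·2^3
  c_5 = 7 = 1·2^0 + 1·2^1 + 1·2^2
  c_6 = 22 = 0·2^0 + 1·2^1 + 1·2^2 + 0·2^3 + 1·2^4
  c_7 = 23 = 1·2^0 + 1·2^1 + 1·2^2 + 0·2^3 + 1·2^4
Factor λ_0 = (1, 1, 0, 1, 1, 0, 1)
Factor λ_1 = (1, 0, 0, 1, 1, 1, 1)
Factor λ_2 = (1, 1, 1, 1, 1, 1, 1)
Factor λ_3 = (0, 1, 0, 1, 0, 0, 0)
Factor λ_4 = (0, 1, 1, 0, 0, 1, 1)

((1, 1, 0, 1, 1, 0, 1), (1, 0, 0, 1, 1, 1, 1), (1, 1, 1, 1, 1, 1, 1), (0, 1, 0, 1, 0, 0, 0), (0, 1, 1, 0, 0, 1, 1))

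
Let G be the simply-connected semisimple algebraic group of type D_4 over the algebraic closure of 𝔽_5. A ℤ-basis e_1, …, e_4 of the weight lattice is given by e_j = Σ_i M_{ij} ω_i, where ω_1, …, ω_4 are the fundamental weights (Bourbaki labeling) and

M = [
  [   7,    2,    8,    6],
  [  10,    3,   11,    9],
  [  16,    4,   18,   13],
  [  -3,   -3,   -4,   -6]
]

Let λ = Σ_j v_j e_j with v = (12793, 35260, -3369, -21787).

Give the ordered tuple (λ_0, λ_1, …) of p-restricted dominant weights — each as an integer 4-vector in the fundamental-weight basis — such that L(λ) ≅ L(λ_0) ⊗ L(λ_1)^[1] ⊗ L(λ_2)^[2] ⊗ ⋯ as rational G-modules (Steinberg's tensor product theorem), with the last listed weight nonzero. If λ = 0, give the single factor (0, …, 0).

((2, 3, 0, 4), (4, 3, 1, 2), (0, 2, 4, 1), (4, 4, 4, 0), (3, 0, 2, 0))

Converting to the ω-basis (c_i = row i of M dotted with v = (12793, 35260, -3369, -21787)):
  c_1 = (7)·(12793) + (2)·(35260) + (8)·(-3369) + (6)·(-21787) = 2397
  c_2 = (10)·(12793) + (3)·(35260) + (11)·(-3369) + (9)·(-21787) = 568
  c_3 = (16)·(12793) + (4)·(35260) + (18)·(-3369) + (13)·(-21787) = 1855
  c_4 = (-3)·(12793) + (-3)·(35260) + (-4)·(-3369) + (-6)·(-21787) = 39
p = 5; digits c_i = Σ_j d_{ij}·5^j, 0 ≤ d_{ij} < 5:
  c_1 = 2397 = 2·5^0 + 4·5^1 + 0·5^2 + 4·5^3 + 3·5^4
  c_2 = 568 = 3·5^0 + 3·5^1 + 2·5^2 + 4·5^3
  c_3 = 1855 = 0·5^0 + 1·5^1 + 4·5^2 + 4·5^3 + 2·5^4
  c_4 = 39 = 4·5^0 + 2·5^1 + 1·5^2
Factor λ_0 = (2, 3, 0, 4)
Factor λ_1 = (4, 3, 1, 2)
Factor λ_2 = (0, 2, 4, 1)
Factor λ_3 = (4, 4, 4, 0)
Factor λ_4 = (3, 0, 2, 0)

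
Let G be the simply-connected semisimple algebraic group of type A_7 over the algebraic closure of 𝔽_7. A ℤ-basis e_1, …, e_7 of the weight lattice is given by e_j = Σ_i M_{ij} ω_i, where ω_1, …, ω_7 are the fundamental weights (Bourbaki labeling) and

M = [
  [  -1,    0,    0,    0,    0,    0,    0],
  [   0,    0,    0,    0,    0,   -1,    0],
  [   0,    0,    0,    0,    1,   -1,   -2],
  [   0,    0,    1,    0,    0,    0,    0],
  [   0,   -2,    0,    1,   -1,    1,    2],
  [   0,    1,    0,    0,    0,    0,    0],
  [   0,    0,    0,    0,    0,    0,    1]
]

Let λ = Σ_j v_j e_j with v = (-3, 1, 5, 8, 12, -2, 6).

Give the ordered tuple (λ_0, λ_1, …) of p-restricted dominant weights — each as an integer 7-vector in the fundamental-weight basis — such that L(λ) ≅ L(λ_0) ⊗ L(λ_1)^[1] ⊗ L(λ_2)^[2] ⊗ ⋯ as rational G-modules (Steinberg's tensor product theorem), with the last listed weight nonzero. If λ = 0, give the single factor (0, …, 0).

((3, 2, 2, 5, 4, 1, 6),)

Compute c_i = Σ_j M_{ij} v_j with v = (-3, 1, 5, 8, 12, -2, 6):
  c_1 = (-1)·(-3) + 0·1 + 0·5 + 0·8 + 0·12 + (0)·(-2) + 0·6 = 3
  c_2 = (0)·(-3) + 0·1 + 0·5 + 0·8 + 0·12 + (-1)·(-2) + 0·6 = 2
  c_3 = (0)·(-3) + 0·1 + 0·5 + 0·8 + 1·12 + (-1)·(-2) + (-2)·(6) = 2
  c_4 = (0)·(-3) + 0·1 + 1·5 + 0·8 + 0·12 + (0)·(-2) + 0·6 = 5
  c_5 = (0)·(-3) + (-2)·(1) + 0·5 + 1·8 + (-1)·(12) + (1)·(-2) + 2·6 = 4
  c_6 = (0)·(-3) + 1·1 + 0·5 + 0·8 + 0·12 + (0)·(-2) + 0·6 = 1
  c_7 = (0)·(-3) + 0·1 + 0·5 + 0·8 + 0·12 + (0)·(-2) + 1·6 = 6
p = 7; digits c_i = Σ_j d_{ij}·7^j, 0 ≤ d_{ij} < 7:
  c_1 = 3 = 3·7^0
  c_2 = 2 = 2·7^0
  c_3 = 2 = 2·7^0
  c_4 = 5 = 5·7^0
  c_5 = 4 = 4·7^0
  c_6 = 1 = 1·7^0
  c_7 = 6 = 6·7^0
p-restricted factor λ_0 = (3, 2, 2, 5, 4, 1, 6)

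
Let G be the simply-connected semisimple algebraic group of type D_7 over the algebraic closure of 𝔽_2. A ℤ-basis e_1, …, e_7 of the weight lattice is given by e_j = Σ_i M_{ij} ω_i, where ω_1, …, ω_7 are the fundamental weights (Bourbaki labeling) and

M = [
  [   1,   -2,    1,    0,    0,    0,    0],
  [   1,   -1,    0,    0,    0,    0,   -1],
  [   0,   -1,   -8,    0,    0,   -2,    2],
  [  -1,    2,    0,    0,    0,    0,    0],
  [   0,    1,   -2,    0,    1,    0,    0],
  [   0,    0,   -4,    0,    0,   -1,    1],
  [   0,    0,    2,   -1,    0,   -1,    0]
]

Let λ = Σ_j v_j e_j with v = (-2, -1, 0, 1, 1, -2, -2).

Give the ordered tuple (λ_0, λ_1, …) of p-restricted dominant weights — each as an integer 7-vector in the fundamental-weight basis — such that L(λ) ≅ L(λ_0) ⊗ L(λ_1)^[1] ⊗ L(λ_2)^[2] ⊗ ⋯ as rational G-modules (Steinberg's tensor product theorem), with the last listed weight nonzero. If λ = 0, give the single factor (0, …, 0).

ω-coordinates c = M·v, v = (-2, -1, 0, 1, 1, -2, -2):
  c_1 = (1)·(-2) + (-2)·(-1) + 1·0 + 0·1 + 0·1 + (0)·(-2) + (0)·(-2) = 0
  c_2 = (1)·(-2) + (-1)·(-1) + 0·0 + 0·1 + 0·1 + (0)·(-2) + (-1)·(-2) = 1
  c_3 = (0)·(-2) + (-1)·(-1) + (-8)·(0) + 0·1 + 0·1 + (-2)·(-2) + (2)·(-2) = 1
  c_4 = (-1)·(-2) + (2)·(-1) + 0·0 + 0·1 + 0·1 + (0)·(-2) + (0)·(-2) = 0
  c_5 = (0)·(-2) + (1)·(-1) + (-2)·(0) + 0·1 + 1·1 + (0)·(-2) + (0)·(-2) = 0
  c_6 = (0)·(-2) + (0)·(-1) + (-4)·(0) + 0·1 + 0·1 + (-1)·(-2) + (1)·(-2) = 0
  c_7 = (0)·(-2) + (0)·(-1) + 2·0 + (-1)·(1) + 0·1 + (-1)·(-2) + (0)·(-2) = 1
Writing each c_i in base p = 2:
  c_1 = 0
  c_2 = 1 = 1·2^0
  c_3 = 1 = 1·2^0
  c_4 = 0
  c_5 = 0
  c_6 = 0
  c_7 = 1 = 1·2^0
p-restricted factor λ_0 = (0, 1, 1, 0, 0, 0, 1)

((0, 1, 1, 0, 0, 0, 1),)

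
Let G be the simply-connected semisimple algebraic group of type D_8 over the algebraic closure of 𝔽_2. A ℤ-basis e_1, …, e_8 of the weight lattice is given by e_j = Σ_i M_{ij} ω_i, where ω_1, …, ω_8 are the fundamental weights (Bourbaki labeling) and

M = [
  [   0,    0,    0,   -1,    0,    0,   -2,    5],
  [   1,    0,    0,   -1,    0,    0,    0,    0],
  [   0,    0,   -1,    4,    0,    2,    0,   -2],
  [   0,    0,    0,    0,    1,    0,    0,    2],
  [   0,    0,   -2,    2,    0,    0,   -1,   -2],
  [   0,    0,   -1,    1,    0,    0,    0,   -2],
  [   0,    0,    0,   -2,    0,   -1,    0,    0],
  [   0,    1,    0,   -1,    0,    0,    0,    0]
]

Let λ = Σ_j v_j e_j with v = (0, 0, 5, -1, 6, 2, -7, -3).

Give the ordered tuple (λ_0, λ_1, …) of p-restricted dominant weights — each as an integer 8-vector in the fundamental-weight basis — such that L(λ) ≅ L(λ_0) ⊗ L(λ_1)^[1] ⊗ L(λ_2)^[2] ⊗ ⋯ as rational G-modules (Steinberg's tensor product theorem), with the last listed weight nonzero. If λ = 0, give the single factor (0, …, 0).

((0, 1, 1, 0, 1, 0, 0, 1),)

In the fundamental-weight basis, λ has coordinates c = M·v (v = (0, 0, 5, -1, 6, 2, -7, -3)):
  c_1 = (0)·(0) + (0)·(0) + (0)·(5) + (-1)·(-1) + (0)·(6) + (0)·(2) + (-2)·(-7) + (5)·(-3) = 0
  c_2 = (1)·(0) + (0)·(0) + (0)·(5) + (-1)·(-1) + (0)·(6) + (0)·(2) + (0)·(-7) + (0)·(-3) = 1
  c_3 = (0)·(0) + (0)·(0) + (-1)·(5) + (4)·(-1) + (0)·(6) + (2)·(2) + (0)·(-7) + (-2)·(-3) = 1
  c_4 = (0)·(0) + (0)·(0) + (0)·(5) + (0)·(-1) + (1)·(6) + (0)·(2) + (0)·(-7) + (2)·(-3) = 0
  c_5 = (0)·(0) + (0)·(0) + (-2)·(5) + (2)·(-1) + (0)·(6) + (0)·(2) + (-1)·(-7) + (-2)·(-3) = 1
  c_6 = (0)·(0) + (0)·(0) + (-1)·(5) + (1)·(-1) + (0)·(6) + (0)·(2) + (0)·(-7) + (-2)·(-3) = 0
  c_7 = (0)·(0) + (0)·(0) + (0)·(5) + (-2)·(-1) + (0)·(6) + (-1)·(2) + (0)·(-7) + (0)·(-3) = 0
  c_8 = (0)·(0) + (1)·(0) + (0)·(5) + (-1)·(-1) + (0)·(6) + (0)·(2) + (0)·(-7) + (0)·(-3) = 1
p = 2; digits c_i = Σ_j d_{ij}·2^j, 0 ≤ d_{ij} < 2:
  c_1 = 0
  c_2 = 1 = 1·2^0
  c_3 = 1 = 1·2^0
  c_4 = 0
  c_5 = 1 = 1·2^0
  c_6 = 0
  c_7 = 0
  c_8 = 1 = 1·2^0
Factor λ_0 = (0, 1, 1, 0, 1, 0, 0, 1)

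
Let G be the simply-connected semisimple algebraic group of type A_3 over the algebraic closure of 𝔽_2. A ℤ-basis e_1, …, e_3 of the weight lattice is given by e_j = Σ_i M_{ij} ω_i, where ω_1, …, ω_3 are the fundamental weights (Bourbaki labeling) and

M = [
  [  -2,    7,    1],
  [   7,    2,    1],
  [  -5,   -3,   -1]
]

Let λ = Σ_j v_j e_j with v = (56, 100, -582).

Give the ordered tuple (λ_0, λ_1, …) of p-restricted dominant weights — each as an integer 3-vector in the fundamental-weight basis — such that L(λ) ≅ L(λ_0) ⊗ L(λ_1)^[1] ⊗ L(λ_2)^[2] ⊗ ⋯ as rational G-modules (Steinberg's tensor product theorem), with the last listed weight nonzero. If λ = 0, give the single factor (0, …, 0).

Change of basis e → ω: c = M·v where v = (56, 100, -582):
  c_1 = (-2)·(56) + 7·100 + (1)·(-582) = 6
  c_2 = 7·56 + 2·100 + (1)·(-582) = 10
  c_3 = (-5)·(56) + (-3)·(100) + (-1)·(-582) = 2
Base-2 expansion of each c_i:
  c_1 = 6 = 0·2^0 + 1·2^1 + 1·2^2
  c_2 = 10 = 0·2^0 + 1·2^1 + 0·2^2 + 1·2^3
  c_3 = 2 = 0·2^0 + 1·2^1
Factor λ_0 = (0, 0, 0)
Factor λ_1 = (1, 1, 1)
Factor λ_2 = (1, 0, 0)
Factor λ_3 = (0, 1, 0)

((0, 0, 0), (1, 1, 1), (1, 0, 0), (0, 1, 0))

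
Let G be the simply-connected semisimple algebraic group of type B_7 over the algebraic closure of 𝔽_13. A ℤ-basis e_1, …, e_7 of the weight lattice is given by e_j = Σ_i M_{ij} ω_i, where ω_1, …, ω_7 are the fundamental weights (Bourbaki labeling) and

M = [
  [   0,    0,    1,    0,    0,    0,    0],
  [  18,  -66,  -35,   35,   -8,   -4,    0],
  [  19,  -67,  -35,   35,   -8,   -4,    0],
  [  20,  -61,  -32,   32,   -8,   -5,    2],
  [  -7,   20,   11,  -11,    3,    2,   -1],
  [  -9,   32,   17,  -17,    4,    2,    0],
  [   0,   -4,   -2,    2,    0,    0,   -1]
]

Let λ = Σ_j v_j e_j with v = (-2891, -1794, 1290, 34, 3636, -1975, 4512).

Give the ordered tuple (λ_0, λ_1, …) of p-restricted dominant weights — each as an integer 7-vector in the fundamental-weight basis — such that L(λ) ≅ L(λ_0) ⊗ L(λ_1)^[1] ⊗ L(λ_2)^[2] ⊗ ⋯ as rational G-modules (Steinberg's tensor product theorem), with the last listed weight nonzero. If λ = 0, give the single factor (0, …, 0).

((3, 9, 4, 11, 8, 11, 9), (8, 2, 9, 3, 8, 3, 11), (7, 7, 0, 7, 3, 3, 0))

Converting to the ω-basis (c_i = row i of M dotted with v = (-2891, -1794, 1290, 34, 3636, -1975, 4512)):
  c_1 = 0*-2891 + 0*-1794 + 1*1290 + 0*34 + 0*3636 + 0*-1975 + 0*4512 = 1290
  c_2 = 18*-2891 + -66*-1794 + -35*1290 + 35*34 + -8*3636 + -4*-1975 + 0*4512 = 1218
  c_3 = 19*-2891 + -67*-1794 + -35*1290 + 35*34 + -8*3636 + -4*-1975 + 0*4512 = 121
  c_4 = 20*-2891 + -61*-1794 + -32*1290 + 32*34 + -8*3636 + -5*-1975 + 2*4512 = 1233
  c_5 = -7*-2891 + 20*-1794 + 11*1290 + -11*34 + 3*3636 + 2*-1975 + -1*4512 = 619
  c_6 = -9*-2891 + 32*-1794 + 17*1290 + -17*34 + 4*3636 + 2*-1975 + 0*4512 = 557
  c_7 = 0*-2891 + -4*-1794 + -2*1290 + 2*34 + 0*3636 + 0*-1975 + -1*4512 = 152
p = 13; digits c_i = Σ_j d_{ij}·13^j, 0 ≤ d_{ij} < 13:
  c_1 = 1290 = 3·13^0 + 8·13^1 + 7·13^2
  c_2 = 1218 = 9·13^0 + 2·13^1 + 7·13^2
  c_3 = 121 = 4·13^0 + 9·13^1
  c_4 = 1233 = 11·13^0 + 3·13^1 + 7·13^2
  c_5 = 619 = 8·13^0 + 8·13^1 + 3·13^2
  c_6 = 557 = 11·13^0 + 3·13^1 + 3·13^2
  c_7 = 152 = 9·13^0 + 11·13^1
λ_0 = (3, 9, 4, 11, 8, 11, 9)
λ_1 = (8, 2, 9, 3, 8, 3, 11)
λ_2 = (7, 7, 0, 7, 3, 3, 0)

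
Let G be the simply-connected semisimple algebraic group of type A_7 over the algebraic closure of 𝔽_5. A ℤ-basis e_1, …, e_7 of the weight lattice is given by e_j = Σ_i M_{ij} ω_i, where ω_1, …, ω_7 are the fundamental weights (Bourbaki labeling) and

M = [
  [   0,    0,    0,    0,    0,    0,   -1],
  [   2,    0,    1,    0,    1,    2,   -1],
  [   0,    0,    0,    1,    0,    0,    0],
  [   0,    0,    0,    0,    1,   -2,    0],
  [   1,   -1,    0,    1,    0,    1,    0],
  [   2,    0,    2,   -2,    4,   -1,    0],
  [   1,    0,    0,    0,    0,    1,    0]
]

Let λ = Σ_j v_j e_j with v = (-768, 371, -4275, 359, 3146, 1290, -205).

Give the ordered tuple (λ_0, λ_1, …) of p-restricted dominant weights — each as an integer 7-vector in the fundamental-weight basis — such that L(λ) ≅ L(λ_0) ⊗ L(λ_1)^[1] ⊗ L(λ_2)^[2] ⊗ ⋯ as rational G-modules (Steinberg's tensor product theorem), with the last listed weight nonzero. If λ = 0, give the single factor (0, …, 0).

Converting to the ω-basis (c_i = row i of M dotted with v = (-768, 371, -4275, 359, 3146, 1290, -205)):
  c_1 = (0)·(-768) + (0)·(371) + (0)·(-4275) + (0)·(359) + (0)·(3146) + (0)·(1290) + (-1)·(-205) = 205
  c_2 = (2)·(-768) + (0)·(371) + (1)·(-4275) + (0)·(359) + (1)·(3146) + (2)·(1290) + (-1)·(-205) = 120
  c_3 = (0)·(-768) + (0)·(371) + (0)·(-4275) + (1)·(359) + (0)·(3146) + (0)·(1290) + (0)·(-205) = 359
  c_4 = (0)·(-768) + (0)·(371) + (0)·(-4275) + (0)·(359) + (1)·(3146) + (-2)·(1290) + (0)·(-205) = 566
  c_5 = (1)·(-768) + (-1)·(371) + (0)·(-4275) + (1)·(359) + (0)·(3146) + (1)·(1290) + (0)·(-205) = 510
  c_6 = (2)·(-768) + (0)·(371) + (2)·(-4275) + (-2)·(359) + (4)·(3146) + (-1)·(1290) + (0)·(-205) = 490
  c_7 = (1)·(-768) + (0)·(371) + (0)·(-4275) + (0)·(359) + (0)·(3146) + (1)·(1290) + (0)·(-205) = 522
Base-5 expansion of each c_i:
  c_1 = 205 = 0·5^0 + 1·5^1 + 3·5^2 + 1·5^3
  c_2 = 120 = 0·5^0 + 4·5^1 + 4·5^2
  c_3 = 359 = 4·5^0 + 1·5^1 + 4·5^2 + 2·5^3
  c_4 = 566 = 1·5^0 + 3·5^1 + 2·5^2 + 4·5^3
  c_5 = 510 = 0·5^0 + 2·5^1 + 0·5^2 + 4·5^3
  c_6 = 490 = 0·5^0 + 3·5^1 + 4·5^2 + 3·5^3
  c_7 = 522 = 2·5^0 + 4·5^1 + 0·5^2 + 4·5^3
p-restricted factor λ_0 = (0, 0, 4, 1, 0, 0, 2)
p-restricted factor λ_1 = (1, 4, 1, 3, 2, 3, 4)
p-restricted factor λ_2 = (3, 4, 4, 2, 0, 4, 0)
p-restricted factor λ_3 = (1, 0, 2, 4, 4, 3, 4)

((0, 0, 4, 1, 0, 0, 2), (1, 4, 1, 3, 2, 3, 4), (3, 4, 4, 2, 0, 4, 0), (1, 0, 2, 4, 4, 3, 4))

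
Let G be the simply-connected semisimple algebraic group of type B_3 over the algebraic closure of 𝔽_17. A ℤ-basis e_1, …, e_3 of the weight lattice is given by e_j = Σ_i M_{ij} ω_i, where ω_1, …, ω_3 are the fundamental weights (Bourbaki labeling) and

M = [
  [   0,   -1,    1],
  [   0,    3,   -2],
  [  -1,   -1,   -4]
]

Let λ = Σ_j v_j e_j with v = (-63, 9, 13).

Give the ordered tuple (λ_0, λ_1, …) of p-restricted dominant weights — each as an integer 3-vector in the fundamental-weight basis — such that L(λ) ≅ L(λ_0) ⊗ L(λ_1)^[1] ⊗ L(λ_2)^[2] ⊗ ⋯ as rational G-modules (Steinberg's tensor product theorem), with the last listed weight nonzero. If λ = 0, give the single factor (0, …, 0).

Change of basis e → ω: c = M·v where v = (-63, 9, 13):
  c_1 = (0)·(-63) + (-1)·(9) + (1)·(13) = 4
  c_2 = (0)·(-63) + (3)·(9) + (-2)·(13) = 1
  c_3 = (-1)·(-63) + (-1)·(9) + (-4)·(13) = 2
Expand coordinatewise in base 17:
  c_1 = 4 = 4·17^0
  c_2 = 1 = 1·17^0
  c_3 = 2 = 2·17^0
p-restricted factor λ_0 = (4, 1, 2)

((4, 1, 2),)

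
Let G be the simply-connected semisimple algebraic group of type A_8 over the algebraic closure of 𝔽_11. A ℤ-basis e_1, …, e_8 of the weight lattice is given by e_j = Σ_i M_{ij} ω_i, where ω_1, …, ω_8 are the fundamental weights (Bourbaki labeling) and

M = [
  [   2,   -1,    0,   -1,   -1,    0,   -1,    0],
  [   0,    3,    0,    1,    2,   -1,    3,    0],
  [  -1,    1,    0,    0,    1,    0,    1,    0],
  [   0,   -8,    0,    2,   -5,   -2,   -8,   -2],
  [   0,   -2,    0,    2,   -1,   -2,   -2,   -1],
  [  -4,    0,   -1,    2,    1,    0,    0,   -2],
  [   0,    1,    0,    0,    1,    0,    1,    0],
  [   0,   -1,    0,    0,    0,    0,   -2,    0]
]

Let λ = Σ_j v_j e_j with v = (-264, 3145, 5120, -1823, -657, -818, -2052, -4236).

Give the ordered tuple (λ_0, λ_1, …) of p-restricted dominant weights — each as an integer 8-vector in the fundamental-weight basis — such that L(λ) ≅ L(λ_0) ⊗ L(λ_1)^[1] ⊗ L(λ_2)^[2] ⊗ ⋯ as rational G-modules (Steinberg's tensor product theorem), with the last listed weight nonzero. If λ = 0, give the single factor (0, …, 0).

ω-coordinates c = M·v, v = (-264, 3145, 5120, -1823, -657, -818, -2052, -4236):
  c_1 = 2*-264 + -1*3145 + 0*5120 + -1*-1823 + -1*-657 + 0*-818 + -1*-2052 + 0*-4236 = 859
  c_2 = 0*-264 + 3*3145 + 0*5120 + 1*-1823 + 2*-657 + -1*-818 + 3*-2052 + 0*-4236 = 960
  c_3 = -1*-264 + 1*3145 + 0*5120 + 0*-1823 + 1*-657 + 0*-818 + 1*-2052 + 0*-4236 = 700
  c_4 = 0*-264 + -8*3145 + 0*5120 + 2*-1823 + -5*-657 + -2*-818 + -8*-2052 + -2*-4236 = 1003
  c_5 = 0*-264 + -2*3145 + 0*5120 + 2*-1823 + -1*-657 + -2*-818 + -2*-2052 + -1*-4236 = 697
  c_6 = -4*-264 + 0*3145 + -1*5120 + 2*-1823 + 1*-657 + 0*-818 + 0*-2052 + -2*-4236 = 105
  c_7 = 0*-264 + 1*3145 + 0*5120 + 0*-1823 + 1*-657 + 0*-818 + 1*-2052 + 0*-4236 = 436
  c_8 = 0*-264 + -1*3145 + 0*5120 + 0*-1823 + 0*-657 + 0*-818 + -2*-2052 + 0*-4236 = 959
Base-11 expansion of each c_i:
  c_1 = 859 = 1·11^0 + 1·11^1 + 7·11^2
  c_2 = 960 = 3·11^0 + 10·11^1 + 7·11^2
  c_3 = 700 = 7·11^0 + 8·11^1 + 5·11^2
  c_4 = 1003 = 2·11^0 + 3·11^1 + 8·11^2
  c_5 = 697 = 4·11^0 + 8·11^1 + 5·11^2
  c_6 = 105 = 6·11^0 + 9·11^1
  c_7 = 436 = 7·11^0 + 6·11^1 + 3·11^2
  c_8 = 959 = 2·11^0 + 10·11^1 + 7·11^2
λ_0 = (1, 3, 7, 2, 4, 6, 7, 2)
λ_1 = (1, 10, 8, 3, 8, 9, 6, 10)
λ_2 = (7, 7, 5, 8, 5, 0, 3, 7)

((1, 3, 7, 2, 4, 6, 7, 2), (1, 10, 8, 3, 8, 9, 6, 10), (7, 7, 5, 8, 5, 0, 3, 7))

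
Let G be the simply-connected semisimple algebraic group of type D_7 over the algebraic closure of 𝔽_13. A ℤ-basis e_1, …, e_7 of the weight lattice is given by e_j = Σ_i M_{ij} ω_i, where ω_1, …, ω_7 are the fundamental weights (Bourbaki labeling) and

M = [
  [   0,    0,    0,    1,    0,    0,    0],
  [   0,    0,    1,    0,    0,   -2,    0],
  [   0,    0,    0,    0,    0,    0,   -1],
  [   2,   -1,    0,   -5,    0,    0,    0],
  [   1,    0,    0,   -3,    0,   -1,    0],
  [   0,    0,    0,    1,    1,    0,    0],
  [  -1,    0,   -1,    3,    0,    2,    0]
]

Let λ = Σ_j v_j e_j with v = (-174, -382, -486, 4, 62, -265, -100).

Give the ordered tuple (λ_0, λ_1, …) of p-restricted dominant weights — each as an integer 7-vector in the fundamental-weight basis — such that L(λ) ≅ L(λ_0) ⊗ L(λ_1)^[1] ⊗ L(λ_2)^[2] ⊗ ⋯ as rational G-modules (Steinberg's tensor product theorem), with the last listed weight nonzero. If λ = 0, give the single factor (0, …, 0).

Converting to the ω-basis (c_i = row i of M dotted with v = (-174, -382, -486, 4, 62, -265, -100)):
  c_1 = (0)·(-174) + (0)·(-382) + (0)·(-486) + (1)·(4) + (0)·(62) + (0)·(-265) + (0)·(-100) = 4
  c_2 = (0)·(-174) + (0)·(-382) + (1)·(-486) + (0)·(4) + (0)·(62) + (-2)·(-265) + (0)·(-100) = 44
  c_3 = (0)·(-174) + (0)·(-382) + (0)·(-486) + (0)·(4) + (0)·(62) + (0)·(-265) + (-1)·(-100) = 100
  c_4 = (2)·(-174) + (-1)·(-382) + (0)·(-486) + (-5)·(4) + (0)·(62) + (0)·(-265) + (0)·(-100) = 14
  c_5 = (1)·(-174) + (0)·(-382) + (0)·(-486) + (-3)·(4) + (0)·(62) + (-1)·(-265) + (0)·(-100) = 79
  c_6 = (0)·(-174) + (0)·(-382) + (0)·(-486) + (1)·(4) + (1)·(62) + (0)·(-265) + (0)·(-100) = 66
  c_7 = (-1)·(-174) + (0)·(-382) + (-1)·(-486) + (3)·(4) + (0)·(62) + (2)·(-265) + (0)·(-100) = 142
Expand coordinatewise in base 13:
  c_1 = 4 = 4·13^0
  c_2 = 44 = 5·13^0 + 3·13^1
  c_3 = 100 = 9·13^0 + 7·13^1
  c_4 = 14 = 1·13^0 + 1·13^1
  c_5 = 79 = 1·13^0 + 6·13^1
  c_6 = 66 = 1·13^0 + 5·13^1
  c_7 = 142 = 12·13^0 + 10·13^1
p-restricted factor λ_0 = (4, 5, 9, 1, 1, 1, 12)
p-restricted factor λ_1 = (0, 3, 7, 1, 6, 5, 10)

((4, 5, 9, 1, 1, 1, 12), (0, 3, 7, 1, 6, 5, 10))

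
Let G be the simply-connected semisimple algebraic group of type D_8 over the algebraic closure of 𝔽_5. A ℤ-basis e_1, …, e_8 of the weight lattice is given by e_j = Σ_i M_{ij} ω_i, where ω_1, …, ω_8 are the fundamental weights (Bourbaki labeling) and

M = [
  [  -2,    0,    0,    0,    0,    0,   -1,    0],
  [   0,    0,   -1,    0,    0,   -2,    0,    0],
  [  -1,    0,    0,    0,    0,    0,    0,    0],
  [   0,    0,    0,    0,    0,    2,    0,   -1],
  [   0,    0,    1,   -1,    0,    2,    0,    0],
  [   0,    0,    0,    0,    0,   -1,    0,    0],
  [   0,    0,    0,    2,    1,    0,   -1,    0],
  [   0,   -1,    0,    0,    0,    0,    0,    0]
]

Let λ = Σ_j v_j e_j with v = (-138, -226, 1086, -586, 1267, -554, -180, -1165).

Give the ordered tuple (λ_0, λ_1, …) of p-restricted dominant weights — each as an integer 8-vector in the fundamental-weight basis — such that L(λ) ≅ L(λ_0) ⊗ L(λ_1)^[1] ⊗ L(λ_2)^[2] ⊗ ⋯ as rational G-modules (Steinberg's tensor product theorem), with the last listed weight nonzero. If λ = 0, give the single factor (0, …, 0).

Change of basis e → ω: c = M·v where v = (-138, -226, 1086, -586, 1267, -554, -180, -1165):
  c_1 = -2*-138 + 0*-226 + 0*1086 + 0*-586 + 0*1267 + 0*-554 + -1*-180 + 0*-1165 = 456
  c_2 = 0*-138 + 0*-226 + -1*1086 + 0*-586 + 0*1267 + -2*-554 + 0*-180 + 0*-1165 = 22
  c_3 = -1*-138 + 0*-226 + 0*1086 + 0*-586 + 0*1267 + 0*-554 + 0*-180 + 0*-1165 = 138
  c_4 = 0*-138 + 0*-226 + 0*1086 + 0*-586 + 0*1267 + 2*-554 + 0*-180 + -1*-1165 = 57
  c_5 = 0*-138 + 0*-226 + 1*1086 + -1*-586 + 0*1267 + 2*-554 + 0*-180 + 0*-1165 = 564
  c_6 = 0*-138 + 0*-226 + 0*1086 + 0*-586 + 0*1267 + -1*-554 + 0*-180 + 0*-1165 = 554
  c_7 = 0*-138 + 0*-226 + 0*1086 + 2*-586 + 1*1267 + 0*-554 + -1*-180 + 0*-1165 = 275
  c_8 = 0*-138 + -1*-226 + 0*1086 + 0*-586 + 0*1267 + 0*-554 + 0*-180 + 0*-1165 = 226
Base-5 expansion of each c_i:
  c_1 = 456 = 1·5^0 + 1·5^1 + 3·5^2 + 3·5^3
  c_2 = 22 = 2·5^0 + 4·5^1
  c_3 = 138 = 3·5^0 + 2·5^1 + 0·5^2 + 1·5^3
  c_4 = 57 = 2·5^0 + 1·5^1 + 2·5^2
  c_5 = 564 = 4·5^0 + 2·5^1 + 2·5^2 + 4·5^3
  c_6 = 554 = 4·5^0 + 0·5^1 + 2·5^2 + 4·5^3
  c_7 = 275 = 0·5^0 + 0·5^1 + 1·5^2 + 2·5^3
  c_8 = 226 = 1·5^0 + 0·5^1 + 4·5^2 + 1·5^3
p-restricted factor λ_0 = (1, 2, 3, 2, 4, 4, 0, 1)
p-restricted factor λ_1 = (1, 4, 2, 1, 2, 0, 0, 0)
p-restricted factor λ_2 = (3, 0, 0, 2, 2, 2, 1, 4)
p-restricted factor λ_3 = (3, 0, 1, 0, 4, 4, 2, 1)

((1, 2, 3, 2, 4, 4, 0, 1), (1, 4, 2, 1, 2, 0, 0, 0), (3, 0, 0, 2, 2, 2, 1, 4), (3, 0, 1, 0, 4, 4, 2, 1))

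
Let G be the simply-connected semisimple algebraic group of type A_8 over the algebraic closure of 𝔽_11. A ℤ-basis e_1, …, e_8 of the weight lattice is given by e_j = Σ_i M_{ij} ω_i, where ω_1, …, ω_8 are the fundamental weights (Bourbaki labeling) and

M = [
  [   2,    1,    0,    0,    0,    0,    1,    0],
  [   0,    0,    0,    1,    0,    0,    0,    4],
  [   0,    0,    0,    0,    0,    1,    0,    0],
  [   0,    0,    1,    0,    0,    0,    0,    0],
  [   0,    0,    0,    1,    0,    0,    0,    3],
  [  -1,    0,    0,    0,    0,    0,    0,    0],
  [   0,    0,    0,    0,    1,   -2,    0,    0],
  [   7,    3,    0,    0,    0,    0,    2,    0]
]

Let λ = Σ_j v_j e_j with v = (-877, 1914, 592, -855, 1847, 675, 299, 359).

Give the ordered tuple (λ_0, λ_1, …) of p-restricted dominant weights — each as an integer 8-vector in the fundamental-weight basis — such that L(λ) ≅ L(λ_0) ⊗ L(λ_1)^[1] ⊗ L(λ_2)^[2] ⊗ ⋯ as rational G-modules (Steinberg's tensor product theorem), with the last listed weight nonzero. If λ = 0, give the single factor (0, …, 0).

((8, 9, 4, 9, 2, 8, 2, 3), (8, 8, 6, 9, 9, 2, 1, 7), (3, 4, 5, 4, 1, 7, 4, 1))

In the fundamental-weight basis, λ has coordinates c = M·v (v = (-877, 1914, 592, -855, 1847, 675, 299, 359)):
  c_1 = (2)·(-877) + 1·1914 + 0·592 + (0)·(-855) + 0·1847 + 0·675 + 1·299 + 0·359 = 459
  c_2 = (0)·(-877) + 0·1914 + 0·592 + (1)·(-855) + 0·1847 + 0·675 + 0·299 + 4·359 = 581
  c_3 = (0)·(-877) + 0·1914 + 0·592 + (0)·(-855) + 0·1847 + 1·675 + 0·299 + 0·359 = 675
  c_4 = (0)·(-877) + 0·1914 + 1·592 + (0)·(-855) + 0·1847 + 0·675 + 0·299 + 0·359 = 592
  c_5 = (0)·(-877) + 0·1914 + 0·592 + (1)·(-855) + 0·1847 + 0·675 + 0·299 + 3·359 = 222
  c_6 = (-1)·(-877) + 0·1914 + 0·592 + (0)·(-855) + 0·1847 + 0·675 + 0·299 + 0·359 = 877
  c_7 = (0)·(-877) + 0·1914 + 0·592 + (0)·(-855) + 1·1847 + (-2)·(675) + 0·299 + 0·359 = 497
  c_8 = (7)·(-877) + 3·1914 + 0·592 + (0)·(-855) + 0·1847 + 0·675 + 2·299 + 0·359 = 201
p = 11; digits c_i = Σ_j d_{ij}·11^j, 0 ≤ d_{ij} < 11:
  c_1 = 459 = 8·11^0 + 8·11^1 + 3·11^2
  c_2 = 581 = 9·11^0 + 8·11^1 + 4·11^2
  c_3 = 675 = 4·11^0 + 6·11^1 + 5·11^2
  c_4 = 592 = 9·11^0 + 9·11^1 + 4·11^2
  c_5 = 222 = 2·11^0 + 9·11^1 + 1·11^2
  c_6 = 877 = 8·11^0 + 2·11^1 + 7·11^2
  c_7 = 497 = 2·11^0 + 1·11^1 + 4·11^2
  c_8 = 201 = 3·11^0 + 7·11^1 + 1·11^2
Factor λ_0 = (8, 9, 4, 9, 2, 8, 2, 3)
Factor λ_1 = (8, 8, 6, 9, 9, 2, 1, 7)
Factor λ_2 = (3, 4, 5, 4, 1, 7, 4, 1)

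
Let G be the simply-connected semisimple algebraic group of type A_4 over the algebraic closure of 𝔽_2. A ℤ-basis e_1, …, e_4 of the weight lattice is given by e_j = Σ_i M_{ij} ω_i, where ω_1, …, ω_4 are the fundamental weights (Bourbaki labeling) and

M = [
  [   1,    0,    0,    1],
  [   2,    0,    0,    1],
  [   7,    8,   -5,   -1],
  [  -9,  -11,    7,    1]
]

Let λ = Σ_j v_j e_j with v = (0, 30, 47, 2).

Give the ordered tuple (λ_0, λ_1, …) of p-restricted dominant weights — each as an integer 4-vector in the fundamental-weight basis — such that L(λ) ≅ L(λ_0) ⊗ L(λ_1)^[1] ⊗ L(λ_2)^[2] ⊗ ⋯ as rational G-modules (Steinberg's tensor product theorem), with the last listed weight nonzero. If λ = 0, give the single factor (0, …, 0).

((0, 0, 1, 1), (1, 1, 1, 0))

Change of basis e → ω: c = M·v where v = (0, 30, 47, 2):
  c_1 = 1*0 + 0*30 + 0*47 + 1*2 = 2
  c_2 = 2*0 + 0*30 + 0*47 + 1*2 = 2
  c_3 = 7*0 + 8*30 + -5*47 + -1*2 = 3
  c_4 = -9*0 + -11*30 + 7*47 + 1*2 = 1
Expand coordinatewise in base 2:
  c_1 = 2 = 0·2^0 + 1·2^1
  c_2 = 2 = 0·2^0 + 1·2^1
  c_3 = 3 = 1·2^0 + 1·2^1
  c_4 = 1 = 1·2^0
Factor λ_0 = (0, 0, 1, 1)
Factor λ_1 = (1, 1, 1, 0)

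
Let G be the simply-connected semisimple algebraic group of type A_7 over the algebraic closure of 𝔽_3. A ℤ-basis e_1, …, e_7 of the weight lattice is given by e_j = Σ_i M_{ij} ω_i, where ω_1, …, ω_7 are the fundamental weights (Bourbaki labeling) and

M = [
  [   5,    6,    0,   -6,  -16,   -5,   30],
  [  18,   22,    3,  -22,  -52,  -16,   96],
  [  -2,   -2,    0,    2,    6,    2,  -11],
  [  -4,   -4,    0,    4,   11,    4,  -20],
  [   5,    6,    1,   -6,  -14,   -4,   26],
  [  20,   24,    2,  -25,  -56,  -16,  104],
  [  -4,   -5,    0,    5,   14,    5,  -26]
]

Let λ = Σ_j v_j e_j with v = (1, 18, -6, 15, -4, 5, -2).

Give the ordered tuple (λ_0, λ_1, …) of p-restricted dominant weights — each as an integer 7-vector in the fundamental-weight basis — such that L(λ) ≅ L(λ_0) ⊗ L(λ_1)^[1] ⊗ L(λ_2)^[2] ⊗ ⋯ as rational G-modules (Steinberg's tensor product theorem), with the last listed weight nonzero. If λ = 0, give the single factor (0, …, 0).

Change of basis e → ω: c = M·v where v = (1, 18, -6, 15, -4, 5, -2):
  c_1 = 5*1 + 6*18 + 0*-6 + -6*15 + -16*-4 + -5*5 + 30*-2 = 2
  c_2 = 18*1 + 22*18 + 3*-6 + -22*15 + -52*-4 + -16*5 + 96*-2 = 2
  c_3 = -2*1 + -2*18 + 0*-6 + 2*15 + 6*-4 + 2*5 + -11*-2 = 0
  c_4 = -4*1 + -4*18 + 0*-6 + 4*15 + 11*-4 + 4*5 + -20*-2 = 0
  c_5 = 5*1 + 6*18 + 1*-6 + -6*15 + -14*-4 + -4*5 + 26*-2 = 1
  c_6 = 20*1 + 24*18 + 2*-6 + -25*15 + -56*-4 + -16*5 + 104*-2 = 1
  c_7 = -4*1 + -5*18 + 0*-6 + 5*15 + 14*-4 + 5*5 + -26*-2 = 2
Base-3 expansion of each c_i:
  c_1 = 2 = 2·3^0
  c_2 = 2 = 2·3^0
  c_3 = 0
  c_4 = 0
  c_5 = 1 = 1·3^0
  c_6 = 1 = 1·3^0
  c_7 = 2 = 2·3^0
λ_0 = (2, 2, 0, 0, 1, 1, 2)

((2, 2, 0, 0, 1, 1, 2),)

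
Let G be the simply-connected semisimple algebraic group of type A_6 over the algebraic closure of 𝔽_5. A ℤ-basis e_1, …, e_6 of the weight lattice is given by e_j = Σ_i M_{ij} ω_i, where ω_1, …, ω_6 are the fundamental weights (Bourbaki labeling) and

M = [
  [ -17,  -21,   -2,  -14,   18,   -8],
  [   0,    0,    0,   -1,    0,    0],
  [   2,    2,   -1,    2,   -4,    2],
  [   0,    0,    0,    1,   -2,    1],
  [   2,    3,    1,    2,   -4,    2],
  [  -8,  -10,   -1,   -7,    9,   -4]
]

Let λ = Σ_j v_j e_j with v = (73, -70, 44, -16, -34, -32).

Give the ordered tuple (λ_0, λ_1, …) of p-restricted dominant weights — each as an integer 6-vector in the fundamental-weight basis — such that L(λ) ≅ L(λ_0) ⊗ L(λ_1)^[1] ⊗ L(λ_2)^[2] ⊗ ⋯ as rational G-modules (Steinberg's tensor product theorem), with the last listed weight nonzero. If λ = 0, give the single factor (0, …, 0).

((4, 1, 2, 0, 0, 1), (1, 3, 0, 4, 4, 1))

Converting to the ω-basis (c_i = row i of M dotted with v = (73, -70, 44, -16, -34, -32)):
  c_1 = -17*73 + -21*-70 + -2*44 + -14*-16 + 18*-34 + -8*-32 = 9
  c_2 = 0*73 + 0*-70 + 0*44 + -1*-16 + 0*-34 + 0*-32 = 16
  c_3 = 2*73 + 2*-70 + -1*44 + 2*-16 + -4*-34 + 2*-32 = 2
  c_4 = 0*73 + 0*-70 + 0*44 + 1*-16 + -2*-34 + 1*-32 = 20
  c_5 = 2*73 + 3*-70 + 1*44 + 2*-16 + -4*-34 + 2*-32 = 20
  c_6 = -8*73 + -10*-70 + -1*44 + -7*-16 + 9*-34 + -4*-32 = 6
p = 5; digits c_i = Σ_j d_{ij}·5^j, 0 ≤ d_{ij} < 5:
  c_1 = 9 = 4·5^0 + 1·5^1
  c_2 = 16 = 1·5^0 + 3·5^1
  c_3 = 2 = 2·5^0
  c_4 = 20 = 0·5^0 + 4·5^1
  c_5 = 20 = 0·5^0 + 4·5^1
  c_6 = 6 = 1·5^0 + 1·5^1
λ_0 = (4, 1, 2, 0, 0, 1)
λ_1 = (1, 3, 0, 4, 4, 1)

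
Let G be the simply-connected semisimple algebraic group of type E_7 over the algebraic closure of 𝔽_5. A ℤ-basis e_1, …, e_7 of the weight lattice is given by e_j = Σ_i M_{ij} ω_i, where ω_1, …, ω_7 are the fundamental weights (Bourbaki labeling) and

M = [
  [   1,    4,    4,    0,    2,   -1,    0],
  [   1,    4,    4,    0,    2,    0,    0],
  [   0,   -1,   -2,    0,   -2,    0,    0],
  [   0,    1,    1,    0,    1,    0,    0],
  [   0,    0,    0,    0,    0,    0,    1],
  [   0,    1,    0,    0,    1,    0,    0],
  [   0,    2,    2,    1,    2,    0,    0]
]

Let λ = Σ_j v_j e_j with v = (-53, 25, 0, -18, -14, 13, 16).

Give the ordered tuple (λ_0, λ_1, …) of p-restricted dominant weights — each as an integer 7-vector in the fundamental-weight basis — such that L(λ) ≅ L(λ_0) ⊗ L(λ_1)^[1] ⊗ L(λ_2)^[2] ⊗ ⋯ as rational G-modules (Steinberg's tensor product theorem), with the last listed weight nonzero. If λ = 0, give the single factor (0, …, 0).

((1, 4, 3, 1, 1, 1, 4), (1, 3, 0, 2, 3, 2, 0))

Change of basis e → ω: c = M·v where v = (-53, 25, 0, -18, -14, 13, 16):
  c_1 = (1)·(-53) + (4)·(25) + (4)·(0) + (0)·(-18) + (2)·(-14) + (-1)·(13) + (0)·(16) = 6
  c_2 = (1)·(-53) + (4)·(25) + (4)·(0) + (0)·(-18) + (2)·(-14) + (0)·(13) + (0)·(16) = 19
  c_3 = (0)·(-53) + (-1)·(25) + (-2)·(0) + (0)·(-18) + (-2)·(-14) + (0)·(13) + (0)·(16) = 3
  c_4 = (0)·(-53) + (1)·(25) + (1)·(0) + (0)·(-18) + (1)·(-14) + (0)·(13) + (0)·(16) = 11
  c_5 = (0)·(-53) + (0)·(25) + (0)·(0) + (0)·(-18) + (0)·(-14) + (0)·(13) + (1)·(16) = 16
  c_6 = (0)·(-53) + (1)·(25) + (0)·(0) + (0)·(-18) + (1)·(-14) + (0)·(13) + (0)·(16) = 11
  c_7 = (0)·(-53) + (2)·(25) + (2)·(0) + (1)·(-18) + (2)·(-14) + (0)·(13) + (0)·(16) = 4
Expand coordinatewise in base 5:
  c_1 = 6 = 1·5^0 + 1·5^1
  c_2 = 19 = 4·5^0 + 3·5^1
  c_3 = 3 = 3·5^0
  c_4 = 11 = 1·5^0 + 2·5^1
  c_5 = 16 = 1·5^0 + 3·5^1
  c_6 = 11 = 1·5^0 + 2·5^1
  c_7 = 4 = 4·5^0
λ_0 = (1, 4, 3, 1, 1, 1, 4)
λ_1 = (1, 3, 0, 2, 3, 2, 0)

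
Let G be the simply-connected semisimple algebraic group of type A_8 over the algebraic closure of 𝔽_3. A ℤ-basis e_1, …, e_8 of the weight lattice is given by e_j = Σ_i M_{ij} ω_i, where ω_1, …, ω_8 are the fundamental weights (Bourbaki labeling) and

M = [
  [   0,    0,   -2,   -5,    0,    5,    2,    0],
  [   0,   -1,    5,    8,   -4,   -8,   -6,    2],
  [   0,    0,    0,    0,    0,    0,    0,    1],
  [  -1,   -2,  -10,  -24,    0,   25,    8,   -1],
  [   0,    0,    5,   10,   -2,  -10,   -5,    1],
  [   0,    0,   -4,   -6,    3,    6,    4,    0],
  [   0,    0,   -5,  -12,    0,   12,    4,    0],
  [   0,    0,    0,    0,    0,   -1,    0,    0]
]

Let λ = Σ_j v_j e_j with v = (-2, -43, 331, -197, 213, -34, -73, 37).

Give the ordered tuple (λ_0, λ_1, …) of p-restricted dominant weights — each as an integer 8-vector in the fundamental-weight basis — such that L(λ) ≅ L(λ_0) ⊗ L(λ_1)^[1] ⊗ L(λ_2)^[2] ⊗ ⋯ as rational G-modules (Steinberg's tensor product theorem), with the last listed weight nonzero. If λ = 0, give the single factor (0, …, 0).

Compute c_i = Σ_j M_{ij} v_j with v = (-2, -43, 331, -197, 213, -34, -73, 37):
  c_1 = (0)·(-2) + (0)·(-43) + (-2)·(331) + (-5)·(-197) + 0·213 + (5)·(-34) + (2)·(-73) + 0·37 = 7
  c_2 = (0)·(-2) + (-1)·(-43) + 5·331 + (8)·(-197) + (-4)·(213) + (-8)·(-34) + (-6)·(-73) + 2·37 = 54
  c_3 = (0)·(-2) + (0)·(-43) + 0·331 + (0)·(-197) + 0·213 + (0)·(-34) + (0)·(-73) + 1·37 = 37
  c_4 = (-1)·(-2) + (-2)·(-43) + (-10)·(331) + (-24)·(-197) + 0·213 + (25)·(-34) + (8)·(-73) + (-1)·(37) = 35
  c_5 = (0)·(-2) + (0)·(-43) + 5·331 + (10)·(-197) + (-2)·(213) + (-10)·(-34) + (-5)·(-73) + 1·37 = 1
  c_6 = (0)·(-2) + (0)·(-43) + (-4)·(331) + (-6)·(-197) + 3·213 + (6)·(-34) + (4)·(-73) + 0·37 = 1
  c_7 = (0)·(-2) + (0)·(-43) + (-5)·(331) + (-12)·(-197) + 0·213 + (12)·(-34) + (4)·(-73) + 0·37 = 9
  c_8 = (0)·(-2) + (0)·(-43) + 0·331 + (0)·(-197) + 0·213 + (-1)·(-34) + (0)·(-73) + 0·37 = 34
p = 3; digits c_i = Σ_j d_{ij}·3^j, 0 ≤ d_{ij} < 3:
  c_1 = 7 = 1·3^0 + 2·3^1
  c_2 = 54 = 0·3^0 + 0·3^1 + 0·3^2 + 2·3^3
  c_3 = 37 = 1·3^0 + 0·3^1 + 1·3^2 + 1·3^3
  c_4 = 35 = 2·3^0 + 2·3^1 + 0·3^2 + 1·3^3
  c_5 = 1 = 1·3^0
  c_6 = 1 = 1·3^0
  c_7 = 9 = 0·3^0 + 0·3^1 + 1·3^2
  c_8 = 34 = 1·3^0 + 2·3^1 + 0·3^2 + 1·3^3
p-restricted factor λ_0 = (1, 0, 1, 2, 1, 1, 0, 1)
p-restricted factor λ_1 = (2, 0, 0, 2, 0, 0, 0, 2)
p-restricted factor λ_2 = (0, 0, 1, 0, 0, 0, 1, 0)
p-restricted factor λ_3 = (0, 2, 1, 1, 0, 0, 0, 1)

((1, 0, 1, 2, 1, 1, 0, 1), (2, 0, 0, 2, 0, 0, 0, 2), (0, 0, 1, 0, 0, 0, 1, 0), (0, 2, 1, 1, 0, 0, 0, 1))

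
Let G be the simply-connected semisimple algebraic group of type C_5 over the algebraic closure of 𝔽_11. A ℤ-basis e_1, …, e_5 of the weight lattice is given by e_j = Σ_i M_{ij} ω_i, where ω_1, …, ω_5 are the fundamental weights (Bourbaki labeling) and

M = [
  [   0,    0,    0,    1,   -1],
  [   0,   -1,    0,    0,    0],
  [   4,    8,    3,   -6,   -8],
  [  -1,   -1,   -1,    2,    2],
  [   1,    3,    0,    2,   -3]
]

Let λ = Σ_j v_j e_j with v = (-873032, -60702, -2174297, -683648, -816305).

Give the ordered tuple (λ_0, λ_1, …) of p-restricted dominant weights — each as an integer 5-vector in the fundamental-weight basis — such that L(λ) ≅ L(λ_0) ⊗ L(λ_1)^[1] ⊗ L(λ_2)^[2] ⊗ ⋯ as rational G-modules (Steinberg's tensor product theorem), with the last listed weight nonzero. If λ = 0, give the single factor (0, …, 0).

ω-coordinates c = M·v, v = (-873032, -60702, -2174297, -683648, -816305):
  c_1 = (0)·(-873032) + (0)·(-60702) + (0)·(-2174297) + (1)·(-683648) + (-1)·(-816305) = 132657
  c_2 = (0)·(-873032) + (-1)·(-60702) + (0)·(-2174297) + (0)·(-683648) + (0)·(-816305) = 60702
  c_3 = (4)·(-873032) + (8)·(-60702) + (3)·(-2174297) + (-6)·(-683648) + (-8)·(-816305) = 131693
  c_4 = (-1)·(-873032) + (-1)·(-60702) + (-1)·(-2174297) + (2)·(-683648) + (2)·(-816305) = 108125
  c_5 = (1)·(-873032) + (3)·(-60702) + (0)·(-2174297) + (2)·(-683648) + (-3)·(-816305) = 26481
Expand coordinatewise in base 11:
  c_1 = 132657 = 8·11^0 + 3·11^1 + 7·11^2 + 0·11^3 + 9·11^4
  c_2 = 60702 = 4·11^0 + 7·11^1 + 6·11^2 + 1·11^3 + 4·11^4
  c_3 = 131693 = 1·11^0 + 4·11^1 + 10·11^2 + 10·11^3 + 8·11^4
  c_4 = 108125 = 6·11^0 + 6·11^1 + 2·11^2 + 4·11^3 + 7·11^4
  c_5 = 26481 = 4·11^0 + 9·11^1 + 9·11^2 + 8·11^3 + 1·11^4
Factor λ_0 = (8, 4, 1, 6, 4)
Factor λ_1 = (3, 7, 4, 6, 9)
Factor λ_2 = (7, 6, 10, 2, 9)
Factor λ_3 = (0, 1, 10, 4, 8)
Factor λ_4 = (9, 4, 8, 7, 1)

((8, 4, 1, 6, 4), (3, 7, 4, 6, 9), (7, 6, 10, 2, 9), (0, 1, 10, 4, 8), (9, 4, 8, 7, 1))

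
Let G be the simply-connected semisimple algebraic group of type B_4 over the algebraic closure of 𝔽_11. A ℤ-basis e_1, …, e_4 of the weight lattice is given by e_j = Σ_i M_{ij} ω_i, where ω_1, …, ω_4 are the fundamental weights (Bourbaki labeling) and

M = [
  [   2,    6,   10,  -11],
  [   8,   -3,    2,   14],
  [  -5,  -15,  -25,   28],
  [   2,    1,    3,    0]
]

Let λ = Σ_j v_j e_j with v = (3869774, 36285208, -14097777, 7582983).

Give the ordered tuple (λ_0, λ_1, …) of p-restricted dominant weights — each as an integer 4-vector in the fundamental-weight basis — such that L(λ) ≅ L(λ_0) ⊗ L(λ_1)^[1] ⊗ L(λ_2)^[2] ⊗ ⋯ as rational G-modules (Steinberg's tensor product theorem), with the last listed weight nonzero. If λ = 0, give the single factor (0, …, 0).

((0, 4, 6, 3), (1, 4, 4, 3), (6, 7, 2, 9), (4, 7, 10, 2), (6, 4, 0, 8), (6, 0, 7, 10))

Converting to the ω-basis (c_i = row i of M dotted with v = (3869774, 36285208, -14097777, 7582983)):
  c_1 = 2*3869774 + 6*36285208 + 10*-14097777 + -11*7582983 = 1060213
  c_2 = 8*3869774 + -3*36285208 + 2*-14097777 + 14*7582983 = 68776
  c_3 = -5*3869774 + -15*36285208 + -25*-14097777 + 28*7582983 = 1140959
  c_4 = 2*3869774 + 1*36285208 + 3*-14097777 + 0*7582983 = 1731425
p = 11; digits c_i = Σ_j d_{ij}·11^j, 0 ≤ d_{ij} < 11:
  c_1 = 1060213 = 0·11^0 + 1·11^1 + 6·11^2 + 4·11^3 + 6·11^4 + 6·11^5
  c_2 = 68776 = 4·11^0 + 4·11^1 + 7·11^2 + 7·11^3 + 4·11^4
  c_3 = 1140959 = 6·11^0 + 4·11^1 + 2·11^2 + 10·11^3 + 0·11^4 + 7·11^5
  c_4 = 1731425 = 3·11^0 + 3·11^1 + 9·11^2 + 2·11^3 + 8·11^4 + 10·11^5
λ_0 = (0, 4, 6, 3)
λ_1 = (1, 4, 4, 3)
λ_2 = (6, 7, 2, 9)
λ_3 = (4, 7, 10, 2)
λ_4 = (6, 4, 0, 8)
λ_5 = (6, 0, 7, 10)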